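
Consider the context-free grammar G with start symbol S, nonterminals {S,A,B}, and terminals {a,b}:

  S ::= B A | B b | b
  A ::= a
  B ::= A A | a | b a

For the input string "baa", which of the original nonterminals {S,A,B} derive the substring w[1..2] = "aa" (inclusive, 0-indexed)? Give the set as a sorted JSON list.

CNF form of G:
  S -> B A | B T0 | b
  A -> a
  B -> A A | T0 T1 | a
  T0 -> b
  T1 -> a

CYK table (by increasing span), restricted to cells inside w[1..2]:
  [1..1]={A,B,T1}  "a"  orig:{A,B}
  [2..2]={A,B,T1}  "a"  orig:{A,B}
  [1..2]={B,S}  "aa"

Original NTs in T[1,2] deriving "aa": ["B", "S"]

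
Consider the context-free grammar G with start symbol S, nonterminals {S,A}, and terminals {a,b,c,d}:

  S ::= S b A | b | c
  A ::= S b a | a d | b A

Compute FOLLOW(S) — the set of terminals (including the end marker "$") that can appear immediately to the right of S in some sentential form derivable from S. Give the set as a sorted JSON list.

Compute FIRST by fixpoint:
round 1:
  A via A→a d: +{a}
  A via A→b A: +{b}
  S via S→b: +{b}
  S via S→c: +{c}
  FIRST[S]={b,c}  FIRST[A]={a,b}
round 2:
  A via A→S b a: +{c}
  FIRST[S]={b,c}  FIRST[A]={a,b,c}
round 3: (stable)
  FIRST[S]={b,c}  FIRST[A]={a,b,c}

FOLLOW iteration:
seed FOLLOW(S) with $
iter 1:
  A→S b a: FOLLOW(S) ⊇ FIRST(b) = {b}; new: +{b}
  S→S b A: FOLLOW(A) ⊇ FOLLOW(S) ⊇ {$,b}; new: +{$,b}
  FOLLOW(S)={$,b}  FOLLOW(A)={$,b}
iter 2: (no change)
  FOLLOW(S)={$,b}  FOLLOW(A)={$,b}

FOLLOW(S) = ["$", "b"]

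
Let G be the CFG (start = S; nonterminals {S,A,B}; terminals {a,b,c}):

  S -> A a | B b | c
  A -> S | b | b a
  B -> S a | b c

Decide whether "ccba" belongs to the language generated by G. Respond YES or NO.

CNF form of G:
  S -> A T0 | B T1 | c
  A -> A T0 | B T1 | T1 T0 | b | c
  B -> S T0 | T1 T2
  T0 -> a
  T1 -> b
  T2 -> c

CYK fill:
  [0..0]={A,S,T2}  "c"  orig:{A,S}
  [1..1]={A,S,T2}  "c"  orig:{A,S}
  [2..2]={A,T1}  "b"  orig:{A}
  [3..3]={T0}  "a"  orig:{}
  [0..1]=∅  "cc"
  [1..2]=∅  "cb"
  [2..3]={A,S}  "ba"
  [0..2]=∅  "ccb"
  [1..3]=∅  "cba"
  [0..3]=∅  "ccba"

S ∉ T[0,3] ⇒ NO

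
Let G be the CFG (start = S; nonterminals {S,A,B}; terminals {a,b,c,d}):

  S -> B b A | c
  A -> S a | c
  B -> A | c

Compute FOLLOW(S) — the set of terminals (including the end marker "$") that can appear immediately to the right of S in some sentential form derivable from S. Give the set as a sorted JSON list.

FIRST iteration:
iter 1:
  A via A→c: +{c}
  B via B→A: +{c}
  S via S→B b A: +{c}
  S: {c}  A: {c}  B: {c}
iter 2: done
  S: {c}  A: {c}  B: {c}

Compute FOLLOW by fixpoint:
seed FOLLOW(S) with $
iter 1:
  A→S a: FOLLOW(S) ⊇ FIRST(a) = {a}; new: +{a}
  S→B b A: FOLLOW(B) ⊇ FIRST(b) = {b}; new: +{b}
  S→B b A: FOLLOW(A) ⊇ FOLLOW(S) ⊇ {$,a}; new: +{$,a}
  S: {$,a}  A: {$,a}  B: {b}
iter 2:
  B→A: FOLLOW(A) ⊇ FOLLOW(B) ⊇ {b}; new: +{b}
  S: {$,a}  A: {$,a,b}  B: {b}
iter 3: (stable)
  S: {$,a}  A: {$,a,b}  B: {b}

FOLLOW(S) = ["$", "a"]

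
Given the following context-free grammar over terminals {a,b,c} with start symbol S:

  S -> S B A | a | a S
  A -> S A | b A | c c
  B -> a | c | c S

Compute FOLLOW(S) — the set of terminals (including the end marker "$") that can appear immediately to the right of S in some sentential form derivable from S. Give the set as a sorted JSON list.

FIRST iteration:
round 1:
  A via A→b A: +{b}
  A via A→c c: +{c}
  B via B→a: +{a}
  B via B→c: +{c}
  S via S→a: +{a}
  S: {a}  A: {b,c}  B: {a,c}
round 2:
  A via A→S A: +{a}
  S: {a}  A: {a,b,c}  B: {a,c}
round 3: (no change)
  S: {a}  A: {a,b,c}  B: {a,c}

FOLLOW sets:
FOLLOW(S) := {$}
pass 1:
  A→S A: FOLLOW(S) ⊇ FIRST(A) = {a,b,c}; new: +{a,b,c}
  S→S B A: FOLLOW(B) ⊇ FIRST(A) = {a,b,c}; new: +{a,b,c}
  S→S B A: FOLLOW(A) ⊇ FOLLOW(S) ⊇ {$,a,b,c}; new: +{$,a,b,c}
  FOLLOW(S)={$,a,b,c}  FOLLOW(A)={$,a,b,c}  FOLLOW(B)={a,b,c}
pass 2: done
  FOLLOW(S)={$,a,b,c}  FOLLOW(A)={$,a,b,c}  FOLLOW(B)={a,b,c}

FOLLOW(S) = ["$", "a", "b", "c"]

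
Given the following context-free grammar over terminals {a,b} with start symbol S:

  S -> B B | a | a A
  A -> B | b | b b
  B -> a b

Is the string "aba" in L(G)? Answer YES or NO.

Convert to CNF:
  S -> B B | T0 A | a
  A -> T0 T1 | T1 T1 | b
  B -> T0 T1
  T0 -> a
  T1 -> b

CYK table (by increasing span):
  T[0,0] 'a' = {S,T0}  orig:{S}
  T[1,1] 'b' = {A,T1}  orig:{A}
  T[2,2] 'a' = {S,T0}  orig:{S}
  T[0,1] 'ab' = {A,B,S}
  T[1,2] 'ba' = ∅
  T[0,2] 'aba' = ∅

S ∉ T[0,2] ⇒ NO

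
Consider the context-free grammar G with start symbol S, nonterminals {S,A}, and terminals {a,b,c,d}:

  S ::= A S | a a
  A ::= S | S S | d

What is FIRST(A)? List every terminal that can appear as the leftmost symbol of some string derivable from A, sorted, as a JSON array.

FIRST iteration:
pass 1:
  A via A→d: +{d}
  S via S→A S: +{d}
  S via S→a a: +{a}
  S: {a,d}  A: {d}
pass 2:
  A via A→S: +{a}
  S: {a,d}  A: {a,d}
pass 3: — fixpoint
  S: {a,d}  A: {a,d}

FIRST(A) = ["a", "d"]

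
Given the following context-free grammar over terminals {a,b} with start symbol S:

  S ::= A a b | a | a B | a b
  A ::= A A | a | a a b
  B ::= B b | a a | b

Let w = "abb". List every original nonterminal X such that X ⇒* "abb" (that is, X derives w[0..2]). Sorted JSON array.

CNF form of G:
  S -> A X3 | T0 B | T0 T1 | a
  A -> A A | T0 X2 | a
  B -> B T1 | T0 T0 | b
  T0 -> a
  T1 -> b
  X2 -> T0 T1
  X3 -> T0 T1

Fill CYK table bottom-up — only the sub-triangle for w[0..2]:
  T[0,0] 'a' = {A,S,T0}  orig:{A,S}
  T[1,1] 'b' = {B,T1}  orig:{B}
  T[2,2] 'b' = {B,T1}  orig:{B}
  T[0,1] 'ab' = {S,X2,X3}  orig:{S}
  T[1,2] 'bb' = {B}
  T[0,2] 'abb' = {S}

Original NTs in T[0,2] deriving "abb": ["S"]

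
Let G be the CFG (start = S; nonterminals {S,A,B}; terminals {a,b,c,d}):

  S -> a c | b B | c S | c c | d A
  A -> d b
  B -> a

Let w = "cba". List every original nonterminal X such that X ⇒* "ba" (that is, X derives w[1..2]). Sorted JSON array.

CNF form of G:
  S -> T0 A | T1 B | T2 T3 | T3 S | T3 T3
  A -> T0 T1
  B -> a
  T0 -> d
  T1 -> b
  T2 -> a
  T3 -> c

Fill CYK table bottom-up, restricted to cells inside w[1..2]:
  T[1,1] 'b' = {T1}  orig:{}
  T[2,2] 'a' = {B,T2}  orig:{B}
  T[1,2] 'ba' = {S}

Original NTs in T[1,2] deriving "ba": ["S"]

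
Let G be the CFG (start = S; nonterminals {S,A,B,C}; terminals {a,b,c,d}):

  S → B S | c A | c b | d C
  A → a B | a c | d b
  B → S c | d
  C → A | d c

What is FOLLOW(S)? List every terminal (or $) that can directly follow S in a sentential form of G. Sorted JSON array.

Compute FIRST by fixpoint:
round 1:
  A via A→a B: +{a}
  A via A→d b: +{d}
  B via B→d: +{d}
  C via C→A: +{a,d}
  S via S→B S: +{d}
  S via S→c A: +{c}
  S: {c,d}  A: {a,d}  B: {d}  C: {a,d}
round 2:
  B via B→S c: +{c}
  S: {c,d}  A: {a,d}  B: {c,d}  C: {a,d}
round 3: — fixpoint
  S: {c,d}  A: {a,d}  B: {c,d}  C: {a,d}

Compute FOLLOW by fixpoint:
initialize: $ ∈ FOLLOW(S)
pass 1:
  B→S c: FOLLOW(S) ⊇ FIRST(c) = {c}; new: +{c}
  S→B S: FOLLOW(B) ⊇ FIRST(S) = {c,d}; new: +{c,d}
  S→c A: FOLLOW(A) ⊇ FOLLOW(S) ⊇ {$,c}; new: +{$,c}
  S→d C: FOLLOW(C) ⊇ FOLLOW(S) ⊇ {$,c}; new: +{$,c}
  S: {$,c}  A: {$,c}  B: {c,d}  C: {$,c}
pass 2:
  A→a B: FOLLOW(B) ⊇ FOLLOW(A) ⊇ {$,c}; new: +{$}
  S: {$,c}  A: {$,c}  B: {$,c,d}  C: {$,c}
pass 3: (no change)
  S: {$,c}  A: {$,c}  B: {$,c,d}  C: {$,c}

FOLLOW(S) = ["$", "c"]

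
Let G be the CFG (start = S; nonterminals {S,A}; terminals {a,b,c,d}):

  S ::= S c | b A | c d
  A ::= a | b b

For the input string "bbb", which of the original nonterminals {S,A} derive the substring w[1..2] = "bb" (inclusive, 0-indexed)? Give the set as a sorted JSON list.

CNF form of G:
  S -> S T1 | T0 A | T1 T2
  A -> T0 T0 | a
  T0 -> b
  T1 -> c
  T2 -> d

Fill CYK table bottom-up, restricted to cells inside w[1..2]:
  [1..1]={T0}  "b"  orig:{}
  [2..2]={T0}  "b"  orig:{}
  [1..2]={A}  "bb"

Original NTs in T[1,2] deriving "bb": ["A"]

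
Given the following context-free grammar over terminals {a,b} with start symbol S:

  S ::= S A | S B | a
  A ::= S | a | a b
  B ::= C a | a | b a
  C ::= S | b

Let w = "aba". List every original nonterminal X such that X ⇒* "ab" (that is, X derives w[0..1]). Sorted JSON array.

CNF form of G:
  S -> S A | S B | a
  A -> S A | S B | T0 T1 | a
  B -> C T0 | T1 T0 | a
  C -> S A | S B | a | b
  T0 -> a
  T1 -> b

CYK fill (cells [i..j] with 0 ≤ i ≤ j ≤ 1 only):
  [0..0]={A,B,C,S,T0}  "a"  orig:{A,B,C,S}
  [1..1]={C,T1}  "b"  orig:{C}
  [0..1]={A}  "ab"

Original NTs in T[0,1] deriving "ab": ["A"]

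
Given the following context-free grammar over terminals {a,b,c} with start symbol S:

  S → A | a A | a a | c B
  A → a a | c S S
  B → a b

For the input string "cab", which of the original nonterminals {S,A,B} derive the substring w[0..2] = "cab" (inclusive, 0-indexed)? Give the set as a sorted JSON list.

CNF form of G:
  S -> T0 A | T0 T0 | T1 B | T1 X4
  A -> T0 T0 | T1 X3
  B -> T0 T2
  T0 -> a
  T1 -> c
  T2 -> b
  X3 -> S S
  X4 -> S S

CYK fill — only the sub-triangle for w[0..2]:
  [0..0]={T1}  "c"  orig:{}
  [1..1]={T0}  "a"  orig:{}
  [2..2]={T2}  "b"  orig:{}
  [0..1]=∅  "ca"
  [1..2]={B}  "ab"
  [0..2]={S}  "cab"

Original NTs in T[0,2] deriving "cab": ["S"]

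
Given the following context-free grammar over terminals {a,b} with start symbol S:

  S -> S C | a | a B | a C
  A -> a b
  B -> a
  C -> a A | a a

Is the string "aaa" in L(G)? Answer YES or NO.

CNF form of G:
  S -> S C | T0 B | T0 C | a
  A -> T0 T1
  B -> a
  C -> T0 A | T0 T0
  T0 -> a
  T1 -> b

CYK table (by increasing span):
  [0..0]={B,S,T0}  "a"  orig:{B,S}
  [1..1]={B,S,T0}  "a"  orig:{B,S}
  [2..2]={B,S,T0}  "a"  orig:{B,S}
  [0..1]={C,S}  "aa"
  [1..2]={C,S}  "aa"
  [0..2]={S}  "aaa"

S ∈ T[0,2] ⇒ YES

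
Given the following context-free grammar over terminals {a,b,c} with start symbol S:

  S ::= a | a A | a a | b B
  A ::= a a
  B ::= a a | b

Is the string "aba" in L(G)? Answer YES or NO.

CNF form of G:
  S -> T0 A | T0 T0 | T1 B | a
  A -> T0 T0
  B -> T0 T0 | b
  T0 -> a
  T1 -> b

CYK fill:
  T[0,0] 'a' = {S,T0}  orig:{S}
  T[1,1] 'b' = {B,T1}  orig:{B}
  T[2,2] 'a' = {S,T0}  orig:{S}
  T[0,1] 'ab' = ∅
  T[1,2] 'ba' = ∅
  T[0,2] 'aba' = ∅

S ∉ T[0,2] ⇒ NO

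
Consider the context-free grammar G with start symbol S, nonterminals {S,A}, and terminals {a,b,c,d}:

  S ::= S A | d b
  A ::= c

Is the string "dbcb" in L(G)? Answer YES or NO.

CNF form of G:
  S -> S A | T0 T1
  A -> c
  T0 -> d
  T1 -> b

Fill CYK table bottom-up:
  T[0,0] 'd' = {T0}  orig:{}
  T[1,1] 'b' = {T1}  orig:{}
  T[2,2] 'c' = {A}
  T[3,3] 'b' = {T1}  orig:{}
  T[0,1] 'db' = {S}
  T[1,2] 'bc' = ∅
  T[2,3] 'cb' = ∅
  T[0,2] 'dbc' = {S}
  T[1,3] 'bcb' = ∅
  T[0,3] 'dbcb' = ∅

S ∉ T[0,3] ⇒ NO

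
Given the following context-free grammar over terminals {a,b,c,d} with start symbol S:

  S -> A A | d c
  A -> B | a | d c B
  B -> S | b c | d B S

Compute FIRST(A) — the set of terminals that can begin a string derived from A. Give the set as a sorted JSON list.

FIRST iteration:
pass 1:
  A via A→a: +{a}
  A via A→d c B: +{d}
  B via B→b c: +{b}
  B via B→d B S: +{d}
  S via S→A A: +{a,d}
  FIRST[S]={a,d}  FIRST[A]={a,d}  FIRST[B]={b,d}
pass 2:
  A via A→B: +{b}
  B via B→S: +{a}
  S via S→A A: +{b}
  FIRST[S]={a,b,d}  FIRST[A]={a,b,d}  FIRST[B]={a,b,d}
pass 3: done
  FIRST[S]={a,b,d}  FIRST[A]={a,b,d}  FIRST[B]={a,b,d}

FIRST(A) = ["a", "b", "d"]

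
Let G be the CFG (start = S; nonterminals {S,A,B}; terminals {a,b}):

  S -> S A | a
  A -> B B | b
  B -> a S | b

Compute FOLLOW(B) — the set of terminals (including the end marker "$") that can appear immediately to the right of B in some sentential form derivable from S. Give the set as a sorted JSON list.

FIRST sets, iterate to fixpoint:
pass 1:
  A via A→b: +{b}
  B via B→a S: +{a}
  B via B→b: +{b}
  S via S→a: +{a}
  S: {a}  A: {b}  B: {a,b}
pass 2:
  A via A→B B: +{a}
  S: {a}  A: {a,b}  B: {a,b}
pass 3: done
  S: {a}  A: {a,b}  B: {a,b}

FOLLOW sets:
initialize: $ ∈ FOLLOW(S)
[1]
  A→B B: FOLLOW(B) ⊇ FIRST(B) = {a,b}; new: +{a,b}
  B→a S: FOLLOW(S) ⊇ FOLLOW(B) ⊇ {a,b}; new: +{a,b}
  S→S A: FOLLOW(A) ⊇ FOLLOW(S) ⊇ {$,a,b}; new: +{$,a,b}
  FOLLOW[S]={$,a,b}  FOLLOW[A]={$,a,b}  FOLLOW[B]={a,b}
[2]
  A→B B: FOLLOW(B) ⊇ FOLLOW(A) ⊇ {$,a,b}; new: +{$}
  FOLLOW[S]={$,a,b}  FOLLOW[A]={$,a,b}  FOLLOW[B]={$,a,b}
[3] done
  FOLLOW[S]={$,a,b}  FOLLOW[A]={$,a,b}  FOLLOW[B]={$,a,b}

FOLLOW(B) = ["$", "a", "b"]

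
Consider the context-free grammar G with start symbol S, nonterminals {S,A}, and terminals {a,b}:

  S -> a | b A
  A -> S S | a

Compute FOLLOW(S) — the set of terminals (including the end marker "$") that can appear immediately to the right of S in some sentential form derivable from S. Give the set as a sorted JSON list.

FIRST iteration:
[1]
  A via A→a: +{a}
  S via S→a: +{a}
  S via S→b A: +{b}
  S: {a,b}  A: {a}
[2]
  A via A→S S: +{b}
  S: {a,b}  A: {a,b}
[3] done
  S: {a,b}  A: {a,b}

Compute FOLLOW by fixpoint:
FOLLOW(S) := {$}
iter 1:
  A→S S: FOLLOW(S) ⊇ FIRST(S) = {a,b}; new: +{a,b}
  S→b A: FOLLOW(A) ⊇ FOLLOW(S) ⊇ {$,a,b}; new: +{$,a,b}
  S: {$,a,b}  A: {$,a,b}
iter 2: — fixpoint
  S: {$,a,b}  A: {$,a,b}

FOLLOW(S) = ["$", "a", "b"]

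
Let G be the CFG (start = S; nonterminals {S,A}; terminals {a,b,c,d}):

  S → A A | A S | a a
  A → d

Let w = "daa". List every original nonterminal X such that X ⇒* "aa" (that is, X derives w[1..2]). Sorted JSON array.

Convert to CNF:
  S -> A A | A S | T0 T0
  A -> d
  T0 -> a

CYK table (by increasing span) (cells [i..j] with 1 ≤ i ≤ j ≤ 2 only):
  cell(1,1) a: {T0}  orig:{}
  cell(2,2) a: {T0}  orig:{}
  cell(1,2) aa: {S}

Original NTs in T[1,2] deriving "aa": ["S"]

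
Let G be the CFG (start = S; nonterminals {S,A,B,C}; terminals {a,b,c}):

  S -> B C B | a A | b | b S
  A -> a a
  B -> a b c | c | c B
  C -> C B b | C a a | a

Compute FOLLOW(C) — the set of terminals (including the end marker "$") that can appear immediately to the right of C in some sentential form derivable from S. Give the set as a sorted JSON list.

FIRST iteration:
pass 1:
  A via A→a a: +{a}
  B via B→a b c: +{a}
  B via B→c: +{c}
  C via C→a: +{a}
  S via S→B C B: +{a,c}
  S via S→b: +{b}
  FIRST(S)={a,b,c}  FIRST(A)={a}  FIRST(B)={a,c}  FIRST(C)={a}
pass 2: (stable)
  FIRST(S)={a,b,c}  FIRST(A)={a}  FIRST(B)={a,c}  FIRST(C)={a}

Compute FOLLOW by fixpoint:
initialize: $ ∈ FOLLOW(S)
round 1:
  C→C B b: FOLLOW(C) ⊇ FIRST(B) = {a,c}; new: +{a,c}
  C→C B b: FOLLOW(B) ⊇ FIRST(b) = {b}; new: +{b}
  S→B C B: FOLLOW(B) ⊇ FIRST(C) = {a}; new: +{a}
  S→B C B: FOLLOW(B) ⊇ FOLLOW(S) ⊇ {$}; new: +{$}
  S→a A: FOLLOW(A) ⊇ FOLLOW(S) ⊇ {$}; new: +{$}
  S: {$}  A: {$}  B: {$,a,b}  C: {a,c}
round 2: done
  S: {$}  A: {$}  B: {$,a,b}  C: {a,c}

FOLLOW(C) = ["a", "c"]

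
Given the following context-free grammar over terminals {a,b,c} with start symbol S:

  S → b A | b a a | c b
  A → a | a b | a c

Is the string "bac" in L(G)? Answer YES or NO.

CNF form of G:
  S -> T1 A | T1 X3 | T2 T1
  A -> T0 T1 | T0 T2 | a
  T0 -> a
  T1 -> b
  T2 -> c
  X3 -> T0 T0

CYK fill:
  cell(0,0) b: {T1}  orig:{}
  cell(1,1) a: {A,T0}  orig:{A}
  cell(2,2) c: {T2}  orig:{}
  cell(0,1) ba: {S}
  cell(1,2) ac: {A}
  cell(0,2) bac: {S}

S ∈ T[0,2] ⇒ YES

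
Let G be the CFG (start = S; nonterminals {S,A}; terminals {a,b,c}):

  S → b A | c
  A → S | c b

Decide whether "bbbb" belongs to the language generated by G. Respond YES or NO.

Convert to CNF:
  S -> T0 A | c
  A -> T0 A | T1 T0 | c
  T0 -> b
  T1 -> c

CYK table (by increasing span):
  T[0,0] 'b' = {T0}  orig:{}
  T[1,1] 'b' = {T0}  orig:{}
  T[2,2] 'b' = {T0}  orig:{}
  T[3,3] 'b' = {T0}  orig:{}
  T[0,1] 'bb' = ∅
  T[1,2] 'bb' = ∅
  T[2,3] 'bb' = ∅
  T[0,2] 'bbb' = ∅
  T[1,3] 'bbb' = ∅
  T[0,3] 'bbbb' = ∅

S ∉ T[0,3] ⇒ NO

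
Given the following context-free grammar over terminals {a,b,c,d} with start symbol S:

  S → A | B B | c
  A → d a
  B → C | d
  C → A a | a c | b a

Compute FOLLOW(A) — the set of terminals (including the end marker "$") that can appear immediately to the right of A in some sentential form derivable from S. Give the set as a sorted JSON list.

FIRST iteration:
pass 1:
  A via A→d a: +{d}
  B via B→d: +{d}
  C via C→A a: +{d}
  C via C→a c: +{a}
  C via C→b a: +{b}
  S via S→A: +{d}
  S via S→c: +{c}
  FIRST(S)={c,d}  FIRST(A)={d}  FIRST(B)={d}  FIRST(C)={a,b,d}
pass 2:
  B via B→C: +{a,b}
  S via S→B B: +{a,b}
  FIRST(S)={a,b,c,d}  FIRST(A)={d}  FIRST(B)={a,b,d}  FIRST(C)={a,b,d}
pass 3: — fixpoint
  FIRST(S)={a,b,c,d}  FIRST(A)={d}  FIRST(B)={a,b,d}  FIRST(C)={a,b,d}

FOLLOW sets:
initialize: $ ∈ FOLLOW(S)
iter 1:
  C→A a: FOLLOW(A) ⊇ FIRST(a) = {a}; new: +{a}
  S→A: FOLLOW(A) ⊇ FOLLOW(S) ⊇ {$}; new: +{$}
  S→B B: FOLLOW(B) ⊇ FIRST(B) = {a,b,d}; new: +{a,b,d}
  S→B B: FOLLOW(B) ⊇ FOLLOW(S) ⊇ {$}; new: +{$}
  FOLLOW(S)={$}  FOLLOW(A)={$,a}  FOLLOW(B)={$,a,b,d}  FOLLOW(C)={}
iter 2:
  B→C: FOLLOW(C) ⊇ FOLLOW(B) ⊇ {$,a,b,d}; new: +{$,a,b,d}
  FOLLOW(S)={$}  FOLLOW(A)={$,a}  FOLLOW(B)={$,a,b,d}  FOLLOW(C)={$,a,b,d}
iter 3: done
  FOLLOW(S)={$}  FOLLOW(A)={$,a}  FOLLOW(B)={$,a,b,d}  FOLLOW(C)={$,a,b,d}

FOLLOW(A) = ["$", "a"]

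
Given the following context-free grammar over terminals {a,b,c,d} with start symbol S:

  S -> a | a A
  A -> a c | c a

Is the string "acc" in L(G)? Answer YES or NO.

CNF form of G:
  S -> T0 A | a
  A -> T0 T1 | T1 T0
  T0 -> a
  T1 -> c

Fill CYK table bottom-up:
  cell(0,0) a: {S,T0}  orig:{S}
  cell(1,1) c: {T1}  orig:{}
  cell(2,2) c: {T1}  orig:{}
  cell(0,1) ac: {A}
  cell(1,2) cc: ∅
  cell(0,2) acc: ∅

S ∉ T[0,2] ⇒ NO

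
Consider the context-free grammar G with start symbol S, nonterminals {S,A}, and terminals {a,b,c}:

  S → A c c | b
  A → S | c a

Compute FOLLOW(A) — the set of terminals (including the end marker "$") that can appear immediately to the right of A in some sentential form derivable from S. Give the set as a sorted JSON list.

Compute FIRST by fixpoint:
[1]
  A via A→c a: +{c}
  S via S→A c c: +{c}
  S via S→b: +{b}
  FIRST[S]={b,c}  FIRST[A]={c}
[2]
  A via A→S: +{b}
  FIRST[S]={b,c}  FIRST[A]={b,c}
[3] (no change)
  FIRST[S]={b,c}  FIRST[A]={b,c}

Compute FOLLOW by fixpoint:
seed FOLLOW(S) with $
round 1:
  S→A c c: FOLLOW(A) ⊇ FIRST(c) = {c}; new: +{c}
  S: {$}  A: {c}
round 2:
  A→S: FOLLOW(S) ⊇ FOLLOW(A) ⊇ {c}; new: +{c}
  S: {$,c}  A: {c}
round 3: (stable)
  S: {$,c}  A: {c}

FOLLOW(A) = ["c"]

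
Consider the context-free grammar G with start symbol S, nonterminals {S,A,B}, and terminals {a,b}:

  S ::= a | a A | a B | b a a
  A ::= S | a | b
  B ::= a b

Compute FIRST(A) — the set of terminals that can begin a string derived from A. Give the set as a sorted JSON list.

FIRST sets, iterate to fixpoint:
[1]
  A via A→a: +{a}
  A via A→b: +{b}
  B via B→a b: +{a}
  S via S→a: +{a}
  S via S→b a a: +{b}
  FIRST(S)={a,b}  FIRST(A)={a,b}  FIRST(B)={a}
[2] (no change)
  FIRST(S)={a,b}  FIRST(A)={a,b}  FIRST(B)={a}

FIRST(A) = ["a", "b"]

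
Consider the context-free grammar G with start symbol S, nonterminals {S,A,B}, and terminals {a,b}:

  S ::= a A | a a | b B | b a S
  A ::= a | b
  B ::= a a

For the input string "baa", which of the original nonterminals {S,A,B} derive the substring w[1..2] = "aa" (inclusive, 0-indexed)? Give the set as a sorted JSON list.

Convert to CNF:
  S -> T0 A | T0 T0 | T1 B | T1 X2
  A -> a | b
  B -> T0 T0
  T0 -> a
  T1 -> b
  X2 -> T0 S

Fill CYK table bottom-up (cells [i..j] with 1 ≤ i ≤ j ≤ 2 only):
  cell(1,1) a: {A,T0}  orig:{A}
  cell(2,2) a: {A,T0}  orig:{A}
  cell(1,2) aa: {B,S}

Original NTs in T[1,2] deriving "aa": ["B", "S"]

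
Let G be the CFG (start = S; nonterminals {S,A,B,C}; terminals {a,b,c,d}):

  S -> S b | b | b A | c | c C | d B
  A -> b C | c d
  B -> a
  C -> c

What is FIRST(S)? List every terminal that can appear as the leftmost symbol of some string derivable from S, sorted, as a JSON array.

FIRST iteration:
[1]
  A via A→b C: +{b}
  A via A→c d: +{c}
  B via B→a: +{a}
  C via C→c: +{c}
  S via S→b: +{b}
  S via S→c: +{c}
  S via S→d B: +{d}
  S: {b,c,d}  A: {b,c}  B: {a}  C: {c}
[2] done
  S: {b,c,d}  A: {b,c}  B: {a}  C: {c}

FIRST(S) = ["b", "c", "d"]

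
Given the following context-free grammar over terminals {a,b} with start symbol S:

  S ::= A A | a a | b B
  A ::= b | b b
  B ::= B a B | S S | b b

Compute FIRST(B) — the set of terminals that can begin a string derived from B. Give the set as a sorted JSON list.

FIRST sets, iterate to fixpoint:
pass 1:
  A via A→b: +{b}
  B via B→b b: +{b}
  S via S→A A: +{b}
  S via S→a a: +{a}
  S: {a,b}  A: {b}  B: {b}
pass 2:
  B via B→S S: +{a}
  S: {a,b}  A: {b}  B: {a,b}
pass 3: (no change)
  S: {a,b}  A: {b}  B: {a,b}

FIRST(B) = ["a", "b"]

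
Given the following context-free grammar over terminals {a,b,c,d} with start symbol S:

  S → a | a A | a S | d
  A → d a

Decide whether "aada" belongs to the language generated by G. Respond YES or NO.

CNF form of G:
  S -> T1 A | T1 S | a | d
  A -> T0 T1
  T0 -> d
  T1 -> a

CYK table (by increasing span):
  cell(0,0) a: {S,T1}  orig:{S}
  cell(1,1) a: {S,T1}  orig:{S}
  cell(2,2) d: {S,T0}  orig:{S}
  cell(3,3) a: {S,T1}  orig:{S}
  cell(0,1) aa: {S}
  cell(1,2) ad: {S}
  cell(2,3) da: {A}
  cell(0,2) aad: {S}
  cell(1,3) ada: {S}
  cell(0,3) aada: {S}

S ∈ T[0,3] ⇒ YES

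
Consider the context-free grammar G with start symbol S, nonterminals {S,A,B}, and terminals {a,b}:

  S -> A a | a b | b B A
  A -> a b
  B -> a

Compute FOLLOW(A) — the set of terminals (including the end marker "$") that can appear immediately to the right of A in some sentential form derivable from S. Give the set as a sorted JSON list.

FIRST iteration:
[1]
  A via A→a b: +{a}
  B via B→a: +{a}
  S via S→A a: +{a}
  S via S→b B A: +{b}
  FIRST(S)={a,b}  FIRST(A)={a}  FIRST(B)={a}
[2] (no change)
  FIRST(S)={a,b}  FIRST(A)={a}  FIRST(B)={a}

FOLLOW iteration:
seed FOLLOW(S) with $
pass 1:
  S→A a: FOLLOW(A) ⊇ FIRST(a) = {a}; new: +{a}
  S→b B A: FOLLOW(B) ⊇ FIRST(A) = {a}; new: +{a}
  S→b B A: FOLLOW(A) ⊇ FOLLOW(S) ⊇ {$}; new: +{$}
  S: {$}  A: {$,a}  B: {a}
pass 2: done
  S: {$}  A: {$,a}  B: {a}

FOLLOW(A) = ["$", "a"]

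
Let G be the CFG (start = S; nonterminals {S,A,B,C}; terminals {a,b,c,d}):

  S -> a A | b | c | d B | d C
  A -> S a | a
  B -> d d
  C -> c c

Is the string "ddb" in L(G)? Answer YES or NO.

Convert to CNF:
  S -> T0 A | T1 B | T1 C | b | c
  A -> S T0 | a
  B -> T1 T1
  C -> T2 T2
  T0 -> a
  T1 -> d
  T2 -> c

Fill CYK table bottom-up:
  [0..0]={T1}  "d"  orig:{}
  [1..1]={T1}  "d"  orig:{}
  [2..2]={S}  "b"
  [0..1]={B}  "dd"
  [1..2]=∅  "db"
  [0..2]=∅  "ddb"

S ∉ T[0,2] ⇒ NO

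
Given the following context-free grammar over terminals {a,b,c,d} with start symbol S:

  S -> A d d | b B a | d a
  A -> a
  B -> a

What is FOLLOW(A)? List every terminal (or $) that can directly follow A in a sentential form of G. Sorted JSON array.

FIRST iteration:
[1]
  A via A→a: +{a}
  B via B→a: +{a}
  S via S→A d d: +{a}
  S via S→b B a: +{b}
  S via S→d a: +{d}
  S: {a,b,d}  A: {a}  B: {a}
[2] (stable)
  S: {a,b,d}  A: {a}  B: {a}

Compute FOLLOW by fixpoint:
seed FOLLOW(S) with $
pass 1:
  S→A d d: FOLLOW(A) ⊇ FIRST(d) = {d}; new: +{d}
  S→b B a: FOLLOW(B) ⊇ FIRST(a) = {a}; new: +{a}
  FOLLOW(S)={$}  FOLLOW(A)={d}  FOLLOW(B)={a}
pass 2: (no change)
  FOLLOW(S)={$}  FOLLOW(A)={d}  FOLLOW(B)={a}

FOLLOW(A) = ["d"]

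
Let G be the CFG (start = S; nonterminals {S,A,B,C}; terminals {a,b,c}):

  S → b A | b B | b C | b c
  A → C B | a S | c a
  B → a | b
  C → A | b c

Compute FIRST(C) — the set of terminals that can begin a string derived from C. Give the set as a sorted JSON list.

Compute FIRST by fixpoint:
iter 1:
  A via A→a S: +{a}
  A via A→c a: +{c}
  B via B→a: +{a}
  B via B→b: +{b}
  C via C→A: +{a,c}
  C via C→b c: +{b}
  S via S→b A: +{b}
  FIRST(S)={b}  FIRST(A)={a,c}  FIRST(B)={a,b}  FIRST(C)={a,b,c}
iter 2:
  A via A→C B: +{b}
  FIRST(S)={b}  FIRST(A)={a,b,c}  FIRST(B)={a,b}  FIRST(C)={a,b,c}
iter 3: done
  FIRST(S)={b}  FIRST(A)={a,b,c}  FIRST(B)={a,b}  FIRST(C)={a,b,c}

FIRST(C) = ["a", "b", "c"]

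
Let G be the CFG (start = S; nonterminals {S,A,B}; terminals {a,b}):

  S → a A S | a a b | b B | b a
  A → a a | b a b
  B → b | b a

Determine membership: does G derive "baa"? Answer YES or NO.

CNF form of G:
  S -> T0 X3 | T0 X4 | T1 B | T1 T0
  A -> T0 T0 | T1 X2
  B -> T1 T0 | b
  T0 -> a
  T1 -> b
  X2 -> T0 T1
  X3 -> A S
  X4 -> T0 T1

Fill CYK table bottom-up:
  cell(0,0) b: {B,T1}  orig:{B}
  cell(1,1) a: {T0}  orig:{}
  cell(2,2) a: {T0}  orig:{}
  cell(0,1) ba: {B,S}
  cell(1,2) aa: {A}
  cell(0,2) baa: ∅

S ∉ T[0,2] ⇒ NO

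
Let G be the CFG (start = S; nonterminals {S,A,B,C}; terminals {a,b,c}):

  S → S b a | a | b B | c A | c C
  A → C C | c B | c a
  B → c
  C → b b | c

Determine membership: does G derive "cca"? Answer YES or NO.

CNF form of G:
  S -> S X3 | T0 A | T0 C | T2 B | a
  A -> C C | T0 B | T0 T1
  B -> c
  C -> T2 T2 | c
  T0 -> c
  T1 -> a
  T2 -> b
  X3 -> T2 T1

Fill CYK table bottom-up:
  cell(0,0) c: {B,C,T0}  orig:{B,C}
  cell(1,1) c: {B,C,T0}  orig:{B,C}
  cell(2,2) a: {S,T1}  orig:{S}
  cell(0,1) cc: {A,S}
  cell(1,2) ca: {A}
  cell(0,2) cca: {S}

S ∈ T[0,2] ⇒ YES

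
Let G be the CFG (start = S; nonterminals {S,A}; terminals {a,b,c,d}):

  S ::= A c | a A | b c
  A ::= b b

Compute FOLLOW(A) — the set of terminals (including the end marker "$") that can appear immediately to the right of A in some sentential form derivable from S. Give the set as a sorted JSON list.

Compute FIRST by fixpoint:
[1]
  A via A→b b: +{b}
  S via S→A c: +{b}
  S via S→a A: +{a}
  S: {a,b}  A: {b}
[2] (no change)
  S: {a,b}  A: {b}

FOLLOW iteration:
initialize: $ ∈ FOLLOW(S)
[1]
  S→A c: FOLLOW(A) ⊇ FIRST(c) = {c}; new: +{c}
  S→a A: FOLLOW(A) ⊇ FOLLOW(S) ⊇ {$}; new: +{$}
  FOLLOW[S]={$}  FOLLOW[A]={$,c}
[2] — fixpoint
  FOLLOW[S]={$}  FOLLOW[A]={$,c}

FOLLOW(A) = ["$", "c"]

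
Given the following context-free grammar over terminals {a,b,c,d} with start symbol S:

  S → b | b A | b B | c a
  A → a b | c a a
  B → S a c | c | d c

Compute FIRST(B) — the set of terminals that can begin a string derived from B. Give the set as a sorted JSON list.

FIRST sets, iterate to fixpoint:
round 1:
  A via A→a b: +{a}
  A via A→c a a: +{c}
  B via B→c: +{c}
  B via B→d c: +{d}
  S via S→b: +{b}
  S via S→c a: +{c}
  FIRST(S)={b,c}  FIRST(A)={a,c}  FIRST(B)={c,d}
round 2:
  B via B→S a c: +{b}
  FIRST(S)={b,c}  FIRST(A)={a,c}  FIRST(B)={b,c,d}
round 3: (stable)
  FIRST(S)={b,c}  FIRST(A)={a,c}  FIRST(B)={b,c,d}

FIRST(B) = ["b", "c", "d"]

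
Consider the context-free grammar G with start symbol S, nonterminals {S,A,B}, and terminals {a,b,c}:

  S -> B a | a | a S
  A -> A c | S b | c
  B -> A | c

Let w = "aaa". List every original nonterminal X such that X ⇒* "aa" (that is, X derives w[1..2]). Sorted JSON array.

Convert to CNF:
  S -> B T2 | T2 S | a
  A -> A T0 | S T1 | c
  B -> A T0 | S T1 | c
  T0 -> c
  T1 -> b
  T2 -> a

Fill CYK table bottom-up — only the sub-triangle for w[1..2]:
  cell(1,1) a: {S,T2}  orig:{S}
  cell(2,2) a: {S,T2}  orig:{S}
  cell(1,2) aa: {S}

Original NTs in T[1,2] deriving "aa": ["S"]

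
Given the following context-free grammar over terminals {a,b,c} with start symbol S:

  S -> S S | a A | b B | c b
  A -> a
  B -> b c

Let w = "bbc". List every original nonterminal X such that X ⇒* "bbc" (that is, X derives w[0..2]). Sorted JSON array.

CNF form of G:
  S -> S S | T0 B | T1 T0 | T2 A
  A -> a
  B -> T0 T1
  T0 -> b
  T1 -> c
  T2 -> a

CYK fill (cells [i..j] with 0 ≤ i ≤ j ≤ 2 only):
  T[0,0] 'b' = {T0}  orig:{}
  T[1,1] 'b' = {T0}  orig:{}
  T[2,2] 'c' = {T1}  orig:{}
  T[0,1] 'bb' = ∅
  T[1,2] 'bc' = {B}
  T[0,2] 'bbc' = {S}

Original NTs in T[0,2] deriving "bbc": ["S"]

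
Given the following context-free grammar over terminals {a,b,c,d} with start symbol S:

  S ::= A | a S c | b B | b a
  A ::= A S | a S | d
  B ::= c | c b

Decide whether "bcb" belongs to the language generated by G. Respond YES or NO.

CNF form of G:
  S -> A S | T0 S | T0 X3 | T2 B | T2 T0 | d
  A -> A S | T0 S | d
  B -> T1 T2 | c
  T0 -> a
  T1 -> c
  T2 -> b
  X3 -> S T1

Fill CYK table bottom-up:
  cell(0,0) b: {T2}  orig:{}
  cell(1,1) c: {B,T1}  orig:{B}
  cell(2,2) b: {T2}  orig:{}
  cell(0,1) bc: {S}
  cell(1,2) cb: {B}
  cell(0,2) bcb: {S}

S ∈ T[0,2] ⇒ YES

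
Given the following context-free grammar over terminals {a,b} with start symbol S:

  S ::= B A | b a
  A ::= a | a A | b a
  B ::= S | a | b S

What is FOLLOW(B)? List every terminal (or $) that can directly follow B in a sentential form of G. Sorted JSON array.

FIRST sets, iterate to fixpoint:
pass 1:
  A via A→a: +{a}
  A via A→b a: +{b}
  B via B→a: +{a}
  B via B→b S: +{b}
  S via S→B A: +{a,b}
  S: {a,b}  A: {a,b}  B: {a,b}
pass 2: — fixpoint
  S: {a,b}  A: {a,b}  B: {a,b}

FOLLOW iteration:
FOLLOW(S) := {$}
[1]
  S→B A: FOLLOW(B) ⊇ FIRST(A) = {a,b}; new: +{a,b}
  S→B A: FOLLOW(A) ⊇ FOLLOW(S) ⊇ {$}; new: +{$}
  FOLLOW(S)={$}  FOLLOW(A)={$}  FOLLOW(B)={a,b}
[2]
  B→S: FOLLOW(S) ⊇ FOLLOW(B) ⊇ {a,b}; new: +{a,b}
  S→B A: FOLLOW(A) ⊇ FOLLOW(S) ⊇ {$,a,b}; new: +{a,b}
  FOLLOW(S)={$,a,b}  FOLLOW(A)={$,a,b}  FOLLOW(B)={a,b}
[3] (stable)
  FOLLOW(S)={$,a,b}  FOLLOW(A)={$,a,b}  FOLLOW(B)={a,b}

FOLLOW(B) = ["a", "b"]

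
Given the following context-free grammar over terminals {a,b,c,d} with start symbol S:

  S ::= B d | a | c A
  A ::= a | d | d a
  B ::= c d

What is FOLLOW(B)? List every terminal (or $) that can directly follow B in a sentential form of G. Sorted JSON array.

Compute FIRST by fixpoint:
[1]
  A via A→a: +{a}
  A via A→d: +{d}
  B via B→c d: +{c}
  S via S→B d: +{c}
  S via S→a: +{a}
  S: {a,c}  A: {a,d}  B: {c}
[2] (stable)
  S: {a,c}  A: {a,d}  B: {c}

FOLLOW iteration:
seed FOLLOW(S) with $
pass 1:
  S→B d: FOLLOW(B) ⊇ FIRST(d) = {d}; new: +{d}
  S→c A: FOLLOW(A) ⊇ FOLLOW(S) ⊇ {$}; new: +{$}
  S: {$}  A: {$}  B: {d}
pass 2: (stable)
  S: {$}  A: {$}  B: {d}

FOLLOW(B) = ["d"]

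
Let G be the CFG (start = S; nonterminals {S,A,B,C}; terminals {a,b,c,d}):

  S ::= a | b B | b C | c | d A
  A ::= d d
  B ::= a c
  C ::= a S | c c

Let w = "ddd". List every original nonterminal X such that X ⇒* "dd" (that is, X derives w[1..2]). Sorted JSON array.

CNF form of G:
  S -> T0 A | T3 B | T3 C | a | c
  A -> T0 T0
  B -> T1 T2
  C -> T1 S | T2 T2
  T0 -> d
  T1 -> a
  T2 -> c
  T3 -> b

Fill CYK table bottom-up, restricted to cells inside w[1..2]:
  cell(1,1) d: {T0}  orig:{}
  cell(2,2) d: {T0}  orig:{}
  cell(1,2) dd: {A}

Original NTs in T[1,2] deriving "dd": ["A"]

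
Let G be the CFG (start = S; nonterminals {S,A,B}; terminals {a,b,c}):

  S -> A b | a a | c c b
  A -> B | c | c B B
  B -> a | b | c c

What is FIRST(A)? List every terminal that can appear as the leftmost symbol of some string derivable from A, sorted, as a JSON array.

Compute FIRST by fixpoint:
iter 1:
  A via A→c: +{c}
  B via B→a: +{a}
  B via B→b: +{b}
  B via B→c c: +{c}
  S via S→A b: +{c}
  S via S→a a: +{a}
  S: {a,c}  A: {c}  B: {a,b,c}
iter 2:
  A via A→B: +{a,b}
  S via S→A b: +{b}
  S: {a,b,c}  A: {a,b,c}  B: {a,b,c}
iter 3: (stable)
  S: {a,b,c}  A: {a,b,c}  B: {a,b,c}

FIRST(A) = ["a", "b", "c"]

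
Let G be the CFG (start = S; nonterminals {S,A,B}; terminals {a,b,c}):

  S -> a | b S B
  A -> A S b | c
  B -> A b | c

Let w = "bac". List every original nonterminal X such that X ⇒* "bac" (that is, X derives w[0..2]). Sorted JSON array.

Convert to CNF:
  S -> T0 X2 | a
  A -> A X1 | c
  B -> A T0 | c
  T0 -> b
  X1 -> S T0
  X2 -> S B

Fill CYK table bottom-up — only the sub-triangle for w[0..2]:
  cell(0,0) b: {T0}  orig:{}
  cell(1,1) a: {S}
  cell(2,2) c: {A,B}
  cell(0,1) ba: ∅
  cell(1,2) ac: {X2}  orig:{}
  cell(0,2) bac: {S}

Original NTs in T[0,2] deriving "bac": ["S"]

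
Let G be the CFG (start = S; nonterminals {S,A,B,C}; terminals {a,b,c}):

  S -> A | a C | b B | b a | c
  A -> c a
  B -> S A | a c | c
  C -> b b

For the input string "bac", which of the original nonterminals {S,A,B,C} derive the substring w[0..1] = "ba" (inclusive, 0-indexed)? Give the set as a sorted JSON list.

Convert to CNF:
  S -> T0 T1 | T1 C | T2 B | T2 T1 | c
  A -> T0 T1
  B -> S A | T1 T0 | c
  C -> T2 T2
  T0 -> c
  T1 -> a
  T2 -> b

CYK fill (cells [i..j] with 0 ≤ i ≤ j ≤ 1 only):
  [0..0]={T2}  "b"  orig:{}
  [1..1]={T1}  "a"  orig:{}
  [0..1]={S}  "ba"

Original NTs in T[0,1] deriving "ba": ["S"]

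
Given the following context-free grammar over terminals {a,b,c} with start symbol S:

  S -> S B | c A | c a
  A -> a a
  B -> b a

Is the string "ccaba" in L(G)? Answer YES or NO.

Convert to CNF:
  S -> S B | T2 A | T2 T0
  A -> T0 T0
  B -> T1 T0
  T0 -> a
  T1 -> b
  T2 -> c

Fill CYK table bottom-up:
  [0..0]={T2}  "c"  orig:{}
  [1..1]={T2}  "c"  orig:{}
  [2..2]={T0}  "a"  orig:{}
  [3..3]={T1}  "b"  orig:{}
  [4..4]={T0}  "a"  orig:{}
  [0..1]=∅  "cc"
  [1..2]={S}  "ca"
  [2..3]=∅  "ab"
  [3..4]={B}  "ba"
  [0..2]=∅  "cca"
  [1..3]=∅  "cab"
  [2..4]=∅  "aba"
  [0..3]=∅  "ccab"
  [1..4]={S}  "caba"
  [0..4]=∅  "ccaba"

S ∉ T[0,4] ⇒ NO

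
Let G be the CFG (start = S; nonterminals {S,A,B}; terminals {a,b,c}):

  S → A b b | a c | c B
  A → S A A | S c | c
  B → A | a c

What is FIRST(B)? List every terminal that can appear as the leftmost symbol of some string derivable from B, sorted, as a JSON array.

FIRST sets, iterate to fixpoint:
iter 1:
  A via A→c: +{c}
  B via B→A: +{c}
  B via B→a c: +{a}
  S via S→A b b: +{c}
  S via S→a c: +{a}
  FIRST[S]={a,c}  FIRST[A]={c}  FIRST[B]={a,c}
iter 2:
  A via A→S A A: +{a}
  FIRST[S]={a,c}  FIRST[A]={a,c}  FIRST[B]={a,c}
iter 3: — fixpoint
  FIRST[S]={a,c}  FIRST[A]={a,c}  FIRST[B]={a,c}

FIRST(B) = ["a", "c"]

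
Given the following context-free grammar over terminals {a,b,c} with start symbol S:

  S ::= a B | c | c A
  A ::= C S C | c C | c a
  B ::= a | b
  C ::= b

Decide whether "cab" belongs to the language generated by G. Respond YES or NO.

CNF form of G:
  S -> T0 A | T1 B | c
  A -> C X2 | T0 C | T0 T1
  B -> a | b
  C -> b
  T0 -> c
  T1 -> a
  X2 -> S C

Fill CYK table bottom-up:
  [0..0]={S,T0}  "c"  orig:{S}
  [1..1]={B,T1}  "a"  orig:{B}
  [2..2]={B,C}  "b"
  [0..1]={A}  "ca"
  [1..2]={S}  "ab"
  [0..2]=∅  "cab"

S ∉ T[0,2] ⇒ NO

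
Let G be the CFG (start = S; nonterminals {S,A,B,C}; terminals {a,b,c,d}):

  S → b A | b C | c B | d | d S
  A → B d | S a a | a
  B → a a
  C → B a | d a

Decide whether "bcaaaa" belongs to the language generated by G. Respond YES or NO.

Convert to CNF:
  S -> T0 S | T2 A | T2 C | T3 B | d
  A -> B T0 | S X4 | a
  B -> T1 T1
  C -> B T1 | T0 T1
  T0 -> d
  T1 -> a
  T2 -> b
  T3 -> c
  X4 -> T1 T1

Fill CYK table bottom-up:
  cell(0,0) b: {T2}  orig:{}
  cell(1,1) c: {T3}  orig:{}
  cell(2,2) a: {A,T1}  orig:{A}
  cell(3,3) a: {A,T1}  orig:{A}
  cell(4,4) a: {A,T1}  orig:{A}
  cell(5,5) a: {A,T1}  orig:{A}
  cell(0,1) bc: ∅
  cell(1,2) ca: ∅
  cell(2,3) aa: {B,X4}  orig:{B}
  cell(3,4) aa: {B,X4}  orig:{B}
  cell(4,5) aa: {B,X4}  orig:{B}
  cell(0,2) bca: ∅
  cell(1,3) caa: {S}
  cell(2,4) aaa: {C}
  cell(3,5) aaa: {C}
  cell(0,3) bcaa: ∅
  cell(1,4) caaa: ∅
  cell(2,5) aaaa: ∅
  cell(0,4) bcaaa: ∅
  cell(1,5) caaaa: {A}
  cell(0,5) bcaaaa: {S}

S ∈ T[0,5] ⇒ YES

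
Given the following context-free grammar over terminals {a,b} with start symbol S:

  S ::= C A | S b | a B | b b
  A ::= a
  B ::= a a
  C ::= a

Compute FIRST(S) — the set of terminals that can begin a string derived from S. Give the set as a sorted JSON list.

FIRST sets, iterate to fixpoint:
round 1:
  A via A→a: +{a}
  B via B→a a: +{a}
  C via C→a: +{a}
  S via S→C A: +{a}
  S via S→b b: +{b}
  S: {a,b}  A: {a}  B: {a}  C: {a}
round 2: (stable)
  S: {a,b}  A: {a}  B: {a}  C: {a}

FIRST(S) = ["a", "b"]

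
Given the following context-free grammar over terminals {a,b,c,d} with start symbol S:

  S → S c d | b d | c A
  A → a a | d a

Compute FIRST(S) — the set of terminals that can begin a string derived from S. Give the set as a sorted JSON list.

FIRST sets, iterate to fixpoint:
iter 1:
  A via A→a a: +{a}
  A via A→d a: +{d}
  S via S→b d: +{b}
  S via S→c A: +{c}
  FIRST(S)={b,c}  FIRST(A)={a,d}
iter 2: (stable)
  FIRST(S)={b,c}  FIRST(A)={a,d}

FIRST(S) = ["b", "c"]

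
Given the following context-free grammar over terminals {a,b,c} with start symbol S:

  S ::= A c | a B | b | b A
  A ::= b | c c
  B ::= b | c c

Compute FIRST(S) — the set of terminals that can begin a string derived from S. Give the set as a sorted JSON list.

FIRST iteration:
pass 1:
  A via A→b: +{b}
  A via A→c c: +{c}
  B via B→b: +{b}
  B via B→c c: +{c}
  S via S→A c: +{b,c}
  S via S→a B: +{a}
  FIRST[S]={a,b,c}  FIRST[A]={b,c}  FIRST[B]={b,c}
pass 2: done
  FIRST[S]={a,b,c}  FIRST[A]={b,c}  FIRST[B]={b,c}

FIRST(S) = ["a", "b", "c"]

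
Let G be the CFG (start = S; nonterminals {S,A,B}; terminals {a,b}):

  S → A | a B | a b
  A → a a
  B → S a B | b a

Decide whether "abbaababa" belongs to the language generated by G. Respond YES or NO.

CNF form of G:
  S -> T0 B | T0 T0 | T0 T1
  A -> T0 T0
  B -> S X2 | T1 T0
  T0 -> a
  T1 -> b
  X2 -> T0 B

Fill CYK table bottom-up:
  [0..0]={T0}  "a"  orig:{}
  [1..1]={T1}  "b"  orig:{}
  [2..2]={T1}  "b"  orig:{}
  [3..3]={T0}  "a"  orig:{}
  [4..4]={T0}  "a"  orig:{}
  [5..5]={T1}  "b"  orig:{}
  [6..6]={T0}  "a"  orig:{}
  [7..7]={T1}  "b"  orig:{}
  [8..8]={T0}  "a"  orig:{}
  [0..1]={S}  "ab"
  [1..2]=∅  "bb"
  [2..3]={B}  "ba"
  [3..4]={A,S}  "aa"
  [4..5]={S}  "ab"
  [5..6]={B}  "ba"
  [6..7]={S}  "ab"
  [7..8]={B}  "ba"
  [0..2]=∅  "abb"
  [1..3]=∅  "bba"
  [2..4]=∅  "baa"
  [3..5]=∅  "aab"
  [4..6]={S,X2}  "aba"  orig:{S}
  [5..7]=∅  "bab"
  [6..8]={S,X2}  "aba"  orig:{S}
  [0..3]=∅  "abba"
  [1..4]=∅  "bbaa"
  [2..5]=∅  "baab"
  [3..6]=∅  "aaba"
  [4..7]=∅  "abab"
  [5..8]=∅  "baba"
  [0..4]=∅  "abbaa"
  [1..5]=∅  "bbaab"
  [2..6]=∅  "baaba"
  [3..7]=∅  "aabab"
  [4..8]={B}  "ababa"
  [0..5]=∅  "abbaab"
  [1..6]=∅  "bbaaba"
  [2..7]=∅  "baabab"
  [3..8]={S,X2}  "aababa"  orig:{S}
  [0..6]=∅  "abbaaba"
  [1..7]=∅  "bbaabab"
  [2..8]=∅  "baababa"
  [0..7]=∅  "abbaabab"
  [1..8]=∅  "bbaababa"
  [0..8]=∅  "abbaababa"

S ∉ T[0,8] ⇒ NO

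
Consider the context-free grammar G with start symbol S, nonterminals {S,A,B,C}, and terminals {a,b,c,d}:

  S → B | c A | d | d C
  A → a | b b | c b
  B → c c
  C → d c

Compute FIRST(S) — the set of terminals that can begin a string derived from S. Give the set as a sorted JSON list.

Compute FIRST by fixpoint:
[1]
  A via A→a: +{a}
  A via A→b b: +{b}
  A via A→c b: +{c}
  B via B→c c: +{c}
  C via C→d c: +{d}
  S via S→B: +{c}
  S via S→d: +{d}
  S: {c,d}  A: {a,b,c}  B: {c}  C: {d}
[2] (stable)
  S: {c,d}  A: {a,b,c}  B: {c}  C: {d}

FIRST(S) = ["c", "d"]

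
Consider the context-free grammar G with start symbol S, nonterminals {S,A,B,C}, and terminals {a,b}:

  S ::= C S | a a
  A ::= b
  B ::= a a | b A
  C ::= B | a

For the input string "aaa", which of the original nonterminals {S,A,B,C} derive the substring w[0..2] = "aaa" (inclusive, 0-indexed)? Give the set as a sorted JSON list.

CNF form of G:
  S -> C S | T0 T0
  A -> b
  B -> T0 T0 | T1 A
  C -> T0 T0 | T1 A | a
  T0 -> a
  T1 -> b

CYK fill (cells [i..j] with 0 ≤ i ≤ j ≤ 2 only):
  cell(0,0) a: {C,T0}  orig:{C}
  cell(1,1) a: {C,T0}  orig:{C}
  cell(2,2) a: {C,T0}  orig:{C}
  cell(0,1) aa: {B,C,S}
  cell(1,2) aa: {B,C,S}
  cell(0,2) aaa: {S}

Original NTs in T[0,2] deriving "aaa": ["S"]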